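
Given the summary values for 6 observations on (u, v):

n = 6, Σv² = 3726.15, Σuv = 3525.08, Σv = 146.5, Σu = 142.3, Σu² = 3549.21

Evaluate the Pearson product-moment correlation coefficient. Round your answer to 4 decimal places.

0.3138

r = (nΣuv − ΣuΣv) / √[(nΣu² − (Σu)²)(nΣv² − (Σv)²)]
Numerator: 6×3525.08 − 142.3×146.5 = 303.53
Denominator: √[(21295.26 − 20249.29)(22356.9 − 21462.25)] = √[1045.97 × 894.65] = 967.3557
r = 303.53 / 967.3557 ≈ 0.3138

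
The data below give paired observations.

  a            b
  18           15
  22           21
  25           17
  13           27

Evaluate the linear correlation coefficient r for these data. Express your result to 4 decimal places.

n = 4, Σa = 78, Σb = 80, Σa² = 1602, Σb² = 1684, Σab = 1508
nΣab − ΣaΣb = 6032 − 6240 = -208
nΣa² − (Σa)² = 6408 − 6084 = 324; nΣb² − (Σb)² = 6736 − 6400 = 336
r = -208 / √(324 × 336) = -208 / 329.9455 ≈ -0.6304

-0.6304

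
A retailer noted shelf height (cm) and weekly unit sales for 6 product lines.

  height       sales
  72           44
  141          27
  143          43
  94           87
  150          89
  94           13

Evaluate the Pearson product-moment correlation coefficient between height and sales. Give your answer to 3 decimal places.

0.161

n = 6, Σx = 694, Σy = 303, Σx² = 85686, Σy² = 20173, Σxy = 35874
nΣxy − ΣxΣy = 215244 − 210282 = 4962
nΣx² − (Σx)² = 514116 − 481636 = 32480; nΣy² − (Σy)² = 121038 − 91809 = 29229
r = 4962 / √(32480 × 29229) = 4962 / 30811.6523 ≈ 0.161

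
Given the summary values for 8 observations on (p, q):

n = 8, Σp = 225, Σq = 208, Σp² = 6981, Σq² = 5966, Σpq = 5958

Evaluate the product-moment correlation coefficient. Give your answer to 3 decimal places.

0.179

r = (nΣpq − ΣpΣq) / √[(nΣp² − (Σp)²)(nΣq² − (Σq)²)]
Numerator: 8×5958 − 225×208 = 864
Denominator: √[(55848 − 50625)(47728 − 43264)] = √[5223 × 4464] = 4828.6097
r = 864 / 4828.6097 ≈ 0.179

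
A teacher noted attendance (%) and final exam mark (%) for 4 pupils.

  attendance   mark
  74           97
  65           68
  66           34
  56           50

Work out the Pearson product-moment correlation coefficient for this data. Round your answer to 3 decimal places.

n = 4, Σx = 261, Σy = 249, Σx² = 17193, Σy² = 17689, Σxy = 16642
nΣxy − ΣxΣy = 66568 − 64989 = 1579
nΣx² − (Σx)² = 68772 − 68121 = 651; nΣy² − (Σy)² = 70756 − 62001 = 8755
r = 1579 / √(651 × 8755) = 1579 / 2387.3636 ≈ 0.661

0.661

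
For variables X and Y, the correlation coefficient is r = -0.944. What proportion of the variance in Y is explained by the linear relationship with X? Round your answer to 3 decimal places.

0.891

r² = (-0.944)² = 0.891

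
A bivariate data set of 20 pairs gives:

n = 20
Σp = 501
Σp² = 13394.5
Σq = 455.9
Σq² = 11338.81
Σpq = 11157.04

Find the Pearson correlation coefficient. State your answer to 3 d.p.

r = (nΣpq − ΣpΣq) / √[(nΣp² − (Σp)²)(nΣq² − (Σq)²)]
Numerator: 20×11157.04 − 501×455.9 = -5265.1
Denominator: √[(267890 − 251001)(226776.2 − 207844.81)] = √[16889 × 18931.39] = 17881.0583
r = -5265.1 / 17881.0583 ≈ -0.294

-0.294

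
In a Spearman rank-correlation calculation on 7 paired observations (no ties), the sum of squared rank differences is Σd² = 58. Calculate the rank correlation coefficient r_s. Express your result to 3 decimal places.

-0.036

ρ = 1 − 6Σd² / [n(n²−1)] = 1 − 6×58 / (7×48)
  = 1 − 348/336 = 1 − 1.0357 ≈ -0.036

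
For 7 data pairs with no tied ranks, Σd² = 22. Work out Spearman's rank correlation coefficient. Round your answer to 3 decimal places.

0.607

ρ = 1 − 6Σd² / [n(n²−1)] = 1 − 6×22 / (7×48)
  = 1 − 132/336 = 1 − 0.3929 ≈ 0.607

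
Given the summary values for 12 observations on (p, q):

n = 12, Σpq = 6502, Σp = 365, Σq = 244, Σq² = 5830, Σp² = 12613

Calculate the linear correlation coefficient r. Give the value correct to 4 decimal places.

-0.8028

r = (nΣpq − ΣpΣq) / √[(nΣp² − (Σp)²)(nΣq² − (Σq)²)]
Numerator: 12×6502 − 365×244 = -11036
Denominator: √[(151356 − 133225)(69960 − 59536)] = √[18131 × 10424] = 13747.6378
r = -11036 / 13747.6378 ≈ -0.8028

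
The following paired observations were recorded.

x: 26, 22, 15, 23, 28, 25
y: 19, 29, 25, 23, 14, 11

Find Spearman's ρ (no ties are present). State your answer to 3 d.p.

Rank x: 5, 2, 1, 3, 6, 4
Rank y: 3, 6, 5, 4, 2, 1
d = rank(x) − rank(y): 2, -4, -4, -1, 4, 3; Σd² = 62
ρ = 1 − 6Σd² / [n(n²−1)] = 1 − 6×62 / (6×35) = 1 − 372/210 ≈ -0.771

-0.771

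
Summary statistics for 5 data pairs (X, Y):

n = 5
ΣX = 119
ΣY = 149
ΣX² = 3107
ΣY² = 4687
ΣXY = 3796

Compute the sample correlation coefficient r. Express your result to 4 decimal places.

r = (nΣXY − ΣXΣY) / √[(nΣX² − (ΣX)²)(nΣY² − (ΣY)²)]
Numerator: 5×3796 − 119×149 = 1249
Denominator: √[(15535 − 14161)(23435 − 22201)] = √[1374 × 1234] = 1302.1198
r = 1249 / 1302.1198 ≈ 0.9592

0.9592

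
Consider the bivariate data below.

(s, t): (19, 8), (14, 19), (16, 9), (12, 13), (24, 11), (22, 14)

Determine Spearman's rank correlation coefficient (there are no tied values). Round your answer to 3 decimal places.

Rank s: 4, 2, 3, 1, 6, 5
Rank t: 1, 6, 2, 4, 3, 5
d = rank(s) − rank(t): 3, -4, 1, -3, 3, 0; Σd² = 44
ρ = 1 − 6Σd² / [n(n²−1)] = 1 − 6×44 / (6×35) = 1 − 264/210 ≈ -0.257

-0.257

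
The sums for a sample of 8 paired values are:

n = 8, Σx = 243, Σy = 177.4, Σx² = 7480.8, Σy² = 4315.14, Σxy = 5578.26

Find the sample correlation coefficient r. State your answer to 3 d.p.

0.973

r = (nΣxy − ΣxΣy) / √[(nΣx² − (Σx)²)(nΣy² − (Σy)²)]
Numerator: 8×5578.26 − 243×177.4 = 1517.88
Denominator: √[(59846.4 − 59049)(34521.12 − 31470.76)] = √[797.4 × 3050.36] = 1559.6016
r = 1517.88 / 1559.6016 ≈ 0.973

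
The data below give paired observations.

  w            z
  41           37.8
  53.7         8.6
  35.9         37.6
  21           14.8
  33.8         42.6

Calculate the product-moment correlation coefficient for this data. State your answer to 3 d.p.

-0.179

n = 5, Σw = 185.4, Σz = 141.4, Σw² = 7436.94, Σz² = 4950.36, Σwz = 5112.14
nΣwz − ΣwΣz = 25560.7 − 26215.56 = -654.86
nΣw² − (Σw)² = 37184.7 − 34373.16 = 2811.54; nΣz² − (Σz)² = 24751.8 − 19993.96 = 4757.84
r = -654.86 / √(2811.54 × 4757.84) = -654.86 / 3657.4386 ≈ -0.179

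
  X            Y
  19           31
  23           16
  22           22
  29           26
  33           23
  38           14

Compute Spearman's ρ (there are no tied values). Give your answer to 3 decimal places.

Rank X: 1, 3, 2, 4, 5, 6
Rank Y: 6, 2, 3, 5, 4, 1
d = rank(X) − rank(Y): -5, 1, -1, -1, 1, 5; Σd² = 54
ρ = 1 − 6Σd² / [n(n²−1)] = 1 − 6×54 / (6×35) = 1 − 324/210 ≈ -0.543

-0.543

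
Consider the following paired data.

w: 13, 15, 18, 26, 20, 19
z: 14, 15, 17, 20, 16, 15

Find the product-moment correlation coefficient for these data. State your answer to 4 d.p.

0.9036

n = 6, Σw = 111, Σz = 97, Σw² = 2155, Σz² = 1591, Σwz = 1838
nΣwz − ΣwΣz = 11028 − 10767 = 261
nΣw² − (Σw)² = 12930 − 12321 = 609; nΣz² − (Σz)² = 9546 − 9409 = 137
r = 261 / √(609 × 137) = 261 / 288.8477 ≈ 0.9036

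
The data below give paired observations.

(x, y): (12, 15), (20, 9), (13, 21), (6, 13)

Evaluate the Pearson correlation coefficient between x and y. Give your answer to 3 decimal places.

-0.331

n = 4, Σx = 51, Σy = 58, Σx² = 749, Σy² = 916, Σxy = 711
nΣxy − ΣxΣy = 2844 − 2958 = -114
nΣx² − (Σx)² = 2996 − 2601 = 395; nΣy² − (Σy)² = 3664 − 3364 = 300
r = -114 / √(395 × 300) = -114 / 344.2383 ≈ -0.331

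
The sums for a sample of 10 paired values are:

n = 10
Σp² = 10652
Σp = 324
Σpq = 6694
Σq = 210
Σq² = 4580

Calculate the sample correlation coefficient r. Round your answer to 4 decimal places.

r = (nΣpq − ΣpΣq) / √[(nΣp² − (Σp)²)(nΣq² − (Σq)²)]
Numerator: 10×6694 − 324×210 = -1100
Denominator: √[(106520 − 104976)(45800 − 44100)] = √[1544 × 1700] = 1620.1235
r = -1100 / 1620.1235 ≈ -0.6790

-0.6790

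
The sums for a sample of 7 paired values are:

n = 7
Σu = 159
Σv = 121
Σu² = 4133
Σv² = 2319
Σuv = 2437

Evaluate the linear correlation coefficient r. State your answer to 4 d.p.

r = (nΣuv − ΣuΣv) / √[(nΣu² − (Σu)²)(nΣv² − (Σv)²)]
Numerator: 7×2437 − 159×121 = -2180
Denominator: √[(28931 − 25281)(16233 − 14641)] = √[3650 × 1592] = 2410.5601
r = -2180 / 2410.5601 ≈ -0.9044

-0.9044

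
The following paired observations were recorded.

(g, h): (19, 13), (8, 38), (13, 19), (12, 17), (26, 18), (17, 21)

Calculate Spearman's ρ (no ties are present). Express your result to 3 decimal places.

-0.486

Rank g: 5, 1, 3, 2, 6, 4
Rank h: 1, 6, 4, 2, 3, 5
d = rank(g) − rank(h): 4, -5, -1, 0, 3, -1; Σd² = 52
ρ = 1 − 6Σd² / [n(n²−1)] = 1 − 6×52 / (6×35) = 1 − 312/210 ≈ -0.486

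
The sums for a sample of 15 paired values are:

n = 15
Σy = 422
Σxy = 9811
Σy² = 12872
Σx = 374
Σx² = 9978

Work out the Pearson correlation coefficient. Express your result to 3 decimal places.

r = (nΣxy − ΣxΣy) / √[(nΣx² − (Σx)²)(nΣy² − (Σy)²)]
Numerator: 15×9811 − 374×422 = -10663
Denominator: √[(149670 − 139876)(193080 − 178084)] = √[9794 × 14996] = 12119.0274
r = -10663 / 12119.0274 ≈ -0.880

-0.880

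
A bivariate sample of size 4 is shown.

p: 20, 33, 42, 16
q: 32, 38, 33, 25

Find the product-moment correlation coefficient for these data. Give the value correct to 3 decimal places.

0.667

n = 4, Σp = 111, Σq = 128, Σp² = 3509, Σq² = 4182, Σpq = 3680
nΣpq − ΣpΣq = 14720 − 14208 = 512
nΣp² − (Σp)² = 14036 − 12321 = 1715; nΣq² − (Σq)² = 16728 − 16384 = 344
r = 512 / √(1715 × 344) = 512 / 768.0885 ≈ 0.667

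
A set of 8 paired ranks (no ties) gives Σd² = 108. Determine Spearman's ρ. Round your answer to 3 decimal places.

ρ = 1 − 6Σd² / [n(n²−1)] = 1 − 6×108 / (8×63)
  = 1 − 648/504 = 1 − 1.2857 ≈ -0.286

-0.286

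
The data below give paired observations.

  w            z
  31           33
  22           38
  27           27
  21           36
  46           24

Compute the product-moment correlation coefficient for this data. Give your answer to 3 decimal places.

n = 5, Σw = 147, Σz = 158, Σw² = 4731, Σz² = 5134, Σwz = 4448
nΣwz − ΣwΣz = 22240 − 23226 = -986
nΣw² − (Σw)² = 23655 − 21609 = 2046; nΣz² − (Σz)² = 25670 − 24964 = 706
r = -986 / √(2046 × 706) = -986 / 1201.8636 ≈ -0.820

-0.820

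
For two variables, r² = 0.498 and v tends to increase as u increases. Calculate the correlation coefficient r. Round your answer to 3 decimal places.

0.706

|r| = √0.498 = 0.706
The association is positive, so r = 0.706.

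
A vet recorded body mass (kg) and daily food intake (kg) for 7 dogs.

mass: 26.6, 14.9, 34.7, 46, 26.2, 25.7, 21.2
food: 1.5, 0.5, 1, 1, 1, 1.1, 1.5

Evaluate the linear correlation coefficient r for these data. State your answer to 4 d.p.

0.1108

n = 7, Σx = 195.3, Σy = 7.6, Σx² = 6046.03, Σy² = 8.96, Σxy = 214.32
nΣxy − ΣxΣy = 1500.24 − 1484.28 = 15.96
nΣx² − (Σx)² = 42322.21 − 38142.09 = 4180.12; nΣy² − (Σy)² = 62.72 − 57.76 = 4.96
r = 15.96 / √(4180.12 × 4.96) = 15.96 / 143.9910 ≈ 0.1108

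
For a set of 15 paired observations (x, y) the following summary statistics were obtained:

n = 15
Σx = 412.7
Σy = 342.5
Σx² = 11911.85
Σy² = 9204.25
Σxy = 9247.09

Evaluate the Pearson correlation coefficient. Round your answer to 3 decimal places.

-0.201

r = (nΣxy − ΣxΣy) / √[(nΣx² − (Σx)²)(nΣy² − (Σy)²)]
Numerator: 15×9247.09 − 412.7×342.5 = -2643.4
Denominator: √[(178677.75 − 170321.29)(138063.75 − 117306.25)] = √[8356.46 × 20757.5] = 13170.3917
r = -2643.4 / 13170.3917 ≈ -0.201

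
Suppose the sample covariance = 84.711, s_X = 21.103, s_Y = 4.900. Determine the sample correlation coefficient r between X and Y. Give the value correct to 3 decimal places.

r = Cov(X,Y) / (s_X · s_Y) = 84.711 / (21.103 × 4.900)
  = 84.711 / 103.4047 ≈ 0.819

0.819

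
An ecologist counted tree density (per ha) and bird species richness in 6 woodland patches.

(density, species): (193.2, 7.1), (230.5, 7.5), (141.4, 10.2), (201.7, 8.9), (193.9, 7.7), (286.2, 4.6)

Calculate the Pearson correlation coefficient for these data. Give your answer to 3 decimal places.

-0.913

n = 6, Σx = 1246.9, Σy = 46, Σx² = 270640.99, Σy² = 370.36, Σxy = 9147.43
nΣxy − ΣxΣy = 54884.58 − 57357.4 = -2472.82
nΣx² − (Σx)² = 1623845.94 − 1554759.61 = 69086.33; nΣy² − (Σy)² = 2222.16 − 2116 = 106.16
r = -2472.82 / √(69086.33 × 106.16) = -2472.82 / 2708.1737 ≈ -0.913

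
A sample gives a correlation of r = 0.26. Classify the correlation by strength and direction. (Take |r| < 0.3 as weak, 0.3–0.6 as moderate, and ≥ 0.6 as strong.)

r = 0.26 > 0 so the relationship is positive.
|r| = 0.26, which falls in the weak range.

weak positive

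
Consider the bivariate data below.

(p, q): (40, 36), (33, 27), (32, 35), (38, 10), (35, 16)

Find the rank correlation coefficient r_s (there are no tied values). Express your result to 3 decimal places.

Rank p: 5, 2, 1, 4, 3
Rank q: 5, 3, 4, 1, 2
d = rank(p) − rank(q): 0, -1, -3, 3, 1; Σd² = 20
ρ = 1 − 6Σd² / [n(n²−1)] = 1 − 6×20 / (5×24) = 1 − 120/120 ≈ 0.000

0.000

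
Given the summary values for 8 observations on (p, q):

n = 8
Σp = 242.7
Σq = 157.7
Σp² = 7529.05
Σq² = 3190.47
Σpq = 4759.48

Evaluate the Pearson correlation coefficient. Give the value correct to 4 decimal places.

-0.2122

r = (nΣpq − ΣpΣq) / √[(nΣp² − (Σp)²)(nΣq² − (Σq)²)]
Numerator: 8×4759.48 − 242.7×157.7 = -197.95
Denominator: √[(60232.4 − 58903.29)(25523.76 − 24869.29)] = √[1329.11 × 654.47] = 932.6643
r = -197.95 / 932.6643 ≈ -0.2122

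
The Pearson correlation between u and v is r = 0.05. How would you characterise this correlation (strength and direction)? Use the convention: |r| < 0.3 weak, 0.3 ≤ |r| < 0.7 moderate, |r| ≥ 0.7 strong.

weak positive

r = 0.05 > 0 so the relationship is positive.
|r| = 0.05, which falls in the weak range.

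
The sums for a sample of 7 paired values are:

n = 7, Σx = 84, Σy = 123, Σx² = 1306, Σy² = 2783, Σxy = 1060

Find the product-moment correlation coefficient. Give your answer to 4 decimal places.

r = (nΣxy − ΣxΣy) / √[(nΣx² − (Σx)²)(nΣy² − (Σy)²)]
Numerator: 7×1060 − 84×123 = -2912
Denominator: √[(9142 − 7056)(19481 − 15129)] = √[2086 × 4352] = 3013.0171
r = -2912 / 3013.0171 ≈ -0.9665

-0.9665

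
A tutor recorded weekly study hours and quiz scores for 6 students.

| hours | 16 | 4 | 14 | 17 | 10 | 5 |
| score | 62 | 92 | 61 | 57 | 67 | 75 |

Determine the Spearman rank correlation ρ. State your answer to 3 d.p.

-0.943

Rank hours: 5, 1, 4, 6, 3, 2
Rank score: 3, 6, 2, 1, 4, 5
d = rank(hours) − rank(score): 2, -5, 2, 5, -1, -3; Σd² = 68
ρ = 1 − 6Σd² / [n(n²−1)] = 1 − 6×68 / (6×35) = 1 − 408/210 ≈ -0.943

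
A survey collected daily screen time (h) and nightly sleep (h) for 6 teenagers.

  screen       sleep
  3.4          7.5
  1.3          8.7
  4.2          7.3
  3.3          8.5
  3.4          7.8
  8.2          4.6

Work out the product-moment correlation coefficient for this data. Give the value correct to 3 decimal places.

-0.968

n = 6, Σx = 23.8, Σy = 44.4, Σx² = 120.58, Σy² = 339.48, Σxy = 159.76
nΣxy − ΣxΣy = 958.56 − 1056.72 = -98.16
nΣx² − (Σx)² = 723.48 − 566.44 = 157.04; nΣy² − (Σy)² = 2036.88 − 1971.36 = 65.52
r = -98.16 / √(157.04 × 65.52) = -98.16 / 101.4360 ≈ -0.968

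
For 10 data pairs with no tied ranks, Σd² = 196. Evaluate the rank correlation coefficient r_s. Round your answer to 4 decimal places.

ρ = 1 − 6Σd² / [n(n²−1)] = 1 − 6×196 / (10×99)
  = 1 − 1176/990 = 1 − 1.18788 ≈ -0.1879

-0.1879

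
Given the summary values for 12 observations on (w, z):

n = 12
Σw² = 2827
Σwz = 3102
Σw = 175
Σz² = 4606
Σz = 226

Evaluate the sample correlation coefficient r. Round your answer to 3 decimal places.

r = (nΣwz − ΣwΣz) / √[(nΣw² − (Σw)²)(nΣz² − (Σz)²)]
Numerator: 12×3102 − 175×226 = -2326
Denominator: √[(33924 − 30625)(55272 − 51076)] = √[3299 × 4196] = 3720.5650
r = -2326 / 3720.5650 ≈ -0.625

-0.625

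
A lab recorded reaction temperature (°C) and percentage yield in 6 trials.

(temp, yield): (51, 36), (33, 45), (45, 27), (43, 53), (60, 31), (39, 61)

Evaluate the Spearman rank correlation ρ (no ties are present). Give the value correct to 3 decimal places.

Rank temp: 5, 1, 4, 3, 6, 2
Rank yield: 3, 4, 1, 5, 2, 6
d = rank(temp) − rank(yield): 2, -3, 3, -2, 4, -4; Σd² = 58
ρ = 1 − 6Σd² / [n(n²−1)] = 1 − 6×58 / (6×35) = 1 − 348/210 ≈ -0.657

-0.657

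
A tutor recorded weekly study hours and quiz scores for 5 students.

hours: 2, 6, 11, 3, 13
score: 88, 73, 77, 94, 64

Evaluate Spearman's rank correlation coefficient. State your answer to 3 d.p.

-0.800

Rank hours: 1, 3, 4, 2, 5
Rank score: 4, 2, 3, 5, 1
d = rank(hours) − rank(score): -3, 1, 1, -3, 4; Σd² = 36
ρ = 1 − 6Σd² / [n(n²−1)] = 1 − 6×36 / (5×24) = 1 − 216/120 ≈ -0.800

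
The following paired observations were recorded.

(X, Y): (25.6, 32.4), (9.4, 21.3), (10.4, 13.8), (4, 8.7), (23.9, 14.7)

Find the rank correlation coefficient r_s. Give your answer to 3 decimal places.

Rank X: 5, 2, 3, 1, 4
Rank Y: 5, 4, 2, 1, 3
d = rank(X) − rank(Y): 0, -2, 1, 0, 1; Σd² = 6
ρ = 1 − 6Σd² / [n(n²−1)] = 1 − 6×6 / (5×24) = 1 − 36/120 ≈ 0.700

0.700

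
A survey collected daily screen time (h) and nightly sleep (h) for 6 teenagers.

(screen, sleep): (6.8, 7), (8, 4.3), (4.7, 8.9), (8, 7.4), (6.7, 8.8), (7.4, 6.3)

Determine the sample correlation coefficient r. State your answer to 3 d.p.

-0.706

n = 6, Σx = 41.6, Σy = 42.7, Σx² = 295.98, Σy² = 318.59, Σxy = 288.61
nΣxy − ΣxΣy = 1731.66 − 1776.32 = -44.66
nΣx² − (Σx)² = 1775.88 − 1730.56 = 45.32; nΣy² − (Σy)² = 1911.54 − 1823.29 = 88.25
r = -44.66 / √(45.32 × 88.25) = -44.66 / 63.2415 ≈ -0.706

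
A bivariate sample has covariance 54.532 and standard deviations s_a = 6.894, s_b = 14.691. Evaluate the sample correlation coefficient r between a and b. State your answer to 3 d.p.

r = Cov(a,b) / (s_a · s_b) = 54.532 / (6.894 × 14.691)
  = 54.532 / 101.2798 ≈ 0.538

0.538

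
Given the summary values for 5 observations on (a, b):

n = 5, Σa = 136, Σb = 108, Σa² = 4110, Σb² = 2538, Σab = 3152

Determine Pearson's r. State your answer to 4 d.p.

0.7384

r = (nΣab − ΣaΣb) / √[(nΣa² − (Σa)²)(nΣb² − (Σb)²)]
Numerator: 5×3152 − 136×108 = 1072
Denominator: √[(20550 − 18496)(12690 − 11664)] = √[2054 × 1026] = 1451.6900
r = 1072 / 1451.6900 ≈ 0.7384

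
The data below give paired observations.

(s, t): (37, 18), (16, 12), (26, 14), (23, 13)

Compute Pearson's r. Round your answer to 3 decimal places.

n = 4, Σs = 102, Σt = 57, Σs² = 2830, Σt² = 833, Σst = 1521
nΣst − ΣsΣt = 6084 − 5814 = 270
nΣs² − (Σs)² = 11320 − 10404 = 916; nΣt² − (Σt)² = 3332 − 3249 = 83
r = 270 / √(916 × 83) = 270 / 275.7318 ≈ 0.979

0.979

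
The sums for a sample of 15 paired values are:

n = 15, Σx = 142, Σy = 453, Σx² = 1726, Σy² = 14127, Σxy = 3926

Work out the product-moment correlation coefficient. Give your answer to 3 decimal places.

r = (nΣxy − ΣxΣy) / √[(nΣx² − (Σx)²)(nΣy² − (Σy)²)]
Numerator: 15×3926 − 142×453 = -5436
Denominator: √[(25890 − 20164)(211905 − 205209)] = √[5726 × 6696] = 6192.0349
r = -5436 / 6192.0349 ≈ -0.878

-0.878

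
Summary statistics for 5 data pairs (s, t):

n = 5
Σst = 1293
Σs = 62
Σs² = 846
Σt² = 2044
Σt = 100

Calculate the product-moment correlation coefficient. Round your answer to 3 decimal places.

r = (nΣst − ΣsΣt) / √[(nΣs² − (Σs)²)(nΣt² − (Σt)²)]
Numerator: 5×1293 − 62×100 = 265
Denominator: √[(4230 − 3844)(10220 − 10000)] = √[386 × 220] = 291.4104
r = 265 / 291.4104 ≈ 0.909

0.909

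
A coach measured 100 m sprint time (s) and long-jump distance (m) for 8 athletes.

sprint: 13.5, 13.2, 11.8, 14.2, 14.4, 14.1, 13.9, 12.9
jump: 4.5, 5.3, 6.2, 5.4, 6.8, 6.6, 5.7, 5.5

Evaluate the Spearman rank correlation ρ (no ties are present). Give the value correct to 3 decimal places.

0.333

Rank sprint: 4, 3, 1, 7, 8, 6, 5, 2
Rank jump: 1, 2, 6, 3, 8, 7, 5, 4
d = rank(sprint) − rank(jump): 3, 1, -5, 4, 0, -1, 0, -2; Σd² = 56
ρ = 1 − 6Σd² / [n(n²−1)] = 1 − 6×56 / (8×63) = 1 − 336/504 ≈ 0.333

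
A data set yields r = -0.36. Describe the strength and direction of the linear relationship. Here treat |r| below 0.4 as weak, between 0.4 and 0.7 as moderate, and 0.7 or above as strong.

r = -0.36 < 0 so the relationship is negative.
|r| = 0.36, which falls in the weak range.

weak negative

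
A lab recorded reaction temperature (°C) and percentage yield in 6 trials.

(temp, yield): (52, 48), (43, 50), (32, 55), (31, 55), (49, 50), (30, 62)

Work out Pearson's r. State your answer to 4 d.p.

-0.8745

n = 6, Σx = 237, Σy = 320, Σx² = 9839, Σy² = 17198, Σxy = 12421
nΣxy − ΣxΣy = 74526 − 75840 = -1314
nΣx² − (Σx)² = 59034 − 56169 = 2865; nΣy² − (Σy)² = 103188 − 102400 = 788
r = -1314 / √(2865 × 788) = -1314 / 1502.5379 ≈ -0.8745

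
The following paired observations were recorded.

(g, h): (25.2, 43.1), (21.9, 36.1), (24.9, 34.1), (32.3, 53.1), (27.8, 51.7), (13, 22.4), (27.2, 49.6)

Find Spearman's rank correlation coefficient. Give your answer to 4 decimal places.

0.9643

Rank g: 4, 2, 3, 7, 6, 1, 5
Rank h: 4, 3, 2, 7, 6, 1, 5
d = rank(g) − rank(h): 0, -1, 1, 0, 0, 0, 0; Σd² = 2
ρ = 1 − 6Σd² / [n(n²−1)] = 1 − 6×2 / (7×48) = 1 − 12/336 ≈ 0.9643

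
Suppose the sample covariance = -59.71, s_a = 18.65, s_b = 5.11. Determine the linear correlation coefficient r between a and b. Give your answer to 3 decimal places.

-0.627

r = Cov(a,b) / (s_a · s_b) = -59.71 / (18.65 × 5.11)
  = -59.71 / 95.3015 ≈ -0.627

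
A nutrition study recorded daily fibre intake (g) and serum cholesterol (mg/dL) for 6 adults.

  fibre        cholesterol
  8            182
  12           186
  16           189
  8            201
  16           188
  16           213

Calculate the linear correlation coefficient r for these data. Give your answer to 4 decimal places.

0.2422

n = 6, Σx = 76, Σy = 1159, Σx² = 1040, Σy² = 224555, Σxy = 14736
nΣxy − ΣxΣy = 88416 − 88084 = 332
nΣx² − (Σx)² = 6240 − 5776 = 464; nΣy² − (Σy)² = 1347330 − 1343281 = 4049
r = 332 / √(464 × 4049) = 332 / 1370.6699 ≈ 0.2422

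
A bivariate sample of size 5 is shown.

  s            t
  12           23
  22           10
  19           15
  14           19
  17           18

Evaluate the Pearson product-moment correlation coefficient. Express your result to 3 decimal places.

-0.976

n = 5, Σs = 84, Σt = 85, Σs² = 1474, Σt² = 1539, Σst = 1353
nΣst − ΣsΣt = 6765 − 7140 = -375
nΣs² − (Σs)² = 7370 − 7056 = 314; nΣt² − (Σt)² = 7695 − 7225 = 470
r = -375 / √(314 × 470) = -375 / 384.1614 ≈ -0.976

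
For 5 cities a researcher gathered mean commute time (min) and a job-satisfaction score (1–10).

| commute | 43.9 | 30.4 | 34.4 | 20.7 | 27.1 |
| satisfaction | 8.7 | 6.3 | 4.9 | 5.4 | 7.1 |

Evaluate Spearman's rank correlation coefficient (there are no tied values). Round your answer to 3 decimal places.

Rank commute: 5, 3, 4, 1, 2
Rank satisfaction: 5, 3, 1, 2, 4
d = rank(commute) − rank(satisfaction): 0, 0, 3, -1, -2; Σd² = 14
ρ = 1 − 6Σd² / [n(n²−1)] = 1 − 6×14 / (5×24) = 1 − 84/120 ≈ 0.300

0.300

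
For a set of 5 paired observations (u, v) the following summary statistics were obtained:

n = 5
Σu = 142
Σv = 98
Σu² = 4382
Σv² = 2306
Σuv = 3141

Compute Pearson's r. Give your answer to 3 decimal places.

0.976

r = (nΣuv − ΣuΣv) / √[(nΣu² − (Σu)²)(nΣv² − (Σv)²)]
Numerator: 5×3141 − 142×98 = 1789
Denominator: √[(21910 − 20164)(11530 − 9604)] = √[1746 × 1926] = 1833.7928
r = 1789 / 1833.7928 ≈ 0.976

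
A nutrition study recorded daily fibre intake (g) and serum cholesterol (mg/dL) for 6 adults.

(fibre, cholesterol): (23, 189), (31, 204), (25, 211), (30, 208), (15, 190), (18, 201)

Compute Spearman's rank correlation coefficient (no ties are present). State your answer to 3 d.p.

0.600

Rank fibre: 3, 6, 4, 5, 1, 2
Rank cholesterol: 1, 4, 6, 5, 2, 3
d = rank(fibre) − rank(cholesterol): 2, 2, -2, 0, -1, -1; Σd² = 14
ρ = 1 − 6Σd² / [n(n²−1)] = 1 − 6×14 / (6×35) = 1 − 84/210 ≈ 0.600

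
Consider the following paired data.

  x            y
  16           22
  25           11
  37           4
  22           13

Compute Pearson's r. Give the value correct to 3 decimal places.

-0.962

n = 4, Σx = 100, Σy = 50, Σx² = 2734, Σy² = 790, Σxy = 1061
nΣxy − ΣxΣy = 4244 − 5000 = -756
nΣx² − (Σx)² = 10936 − 10000 = 936; nΣy² − (Σy)² = 3160 − 2500 = 660
r = -756 / √(936 × 660) = -756 / 785.9771 ≈ -0.962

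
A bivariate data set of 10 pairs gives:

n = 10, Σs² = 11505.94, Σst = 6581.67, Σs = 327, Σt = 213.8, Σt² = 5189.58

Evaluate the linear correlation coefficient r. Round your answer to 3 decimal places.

r = (nΣst − ΣsΣt) / √[(nΣs² − (Σs)²)(nΣt² − (Σt)²)]
Numerator: 10×6581.67 − 327×213.8 = -4095.9
Denominator: √[(115059.4 − 106929)(51895.8 − 45710.44)] = √[8130.4 × 6185.36] = 7091.5055
r = -4095.9 / 7091.5055 ≈ -0.578

-0.578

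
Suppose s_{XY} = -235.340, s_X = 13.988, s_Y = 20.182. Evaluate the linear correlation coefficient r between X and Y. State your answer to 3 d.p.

-0.834

r = Cov(X,Y) / (s_X · s_Y) = -235.340 / (13.988 × 20.182)
  = -235.340 / 282.3058 ≈ -0.834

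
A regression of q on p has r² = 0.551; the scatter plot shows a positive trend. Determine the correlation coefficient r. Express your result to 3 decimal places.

|r| = √0.551 = 0.742
The association is positive, so r = 0.742.

0.742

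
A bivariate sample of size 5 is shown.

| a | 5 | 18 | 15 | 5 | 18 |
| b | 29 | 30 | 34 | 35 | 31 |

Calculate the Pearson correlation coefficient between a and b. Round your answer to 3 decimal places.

n = 5, Σa = 61, Σb = 159, Σa² = 923, Σb² = 5083, Σab = 1928
nΣab − ΣaΣb = 9640 − 9699 = -59
nΣa² − (Σa)² = 4615 − 3721 = 894; nΣb² − (Σb)² = 25415 − 25281 = 134
r = -59 / √(894 × 134) = -59 / 346.1156 ≈ -0.170

-0.170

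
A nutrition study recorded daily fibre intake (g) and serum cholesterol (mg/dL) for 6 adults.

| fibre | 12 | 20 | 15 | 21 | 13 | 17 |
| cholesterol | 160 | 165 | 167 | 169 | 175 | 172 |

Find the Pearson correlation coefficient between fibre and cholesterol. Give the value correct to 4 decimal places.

0.0927

n = 6, Σx = 98, Σy = 1008, Σx² = 1668, Σy² = 169484, Σxy = 16473
nΣxy − ΣxΣy = 98838 − 98784 = 54
nΣx² − (Σx)² = 10008 − 9604 = 404; nΣy² − (Σy)² = 1016904 − 1016064 = 840
r = 54 / √(404 × 840) = 54 / 582.5461 ≈ 0.0927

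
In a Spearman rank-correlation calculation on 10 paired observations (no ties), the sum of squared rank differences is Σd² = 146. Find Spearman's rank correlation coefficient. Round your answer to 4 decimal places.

0.1152

ρ = 1 − 6Σd² / [n(n²−1)] = 1 − 6×146 / (10×99)
  = 1 − 876/990 = 1 − 0.88485 ≈ 0.1152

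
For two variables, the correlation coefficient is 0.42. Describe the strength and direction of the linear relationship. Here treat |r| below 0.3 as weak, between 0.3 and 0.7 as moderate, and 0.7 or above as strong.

r = 0.42 > 0 so the relationship is positive.
|r| = 0.42, which falls in the moderate range.

moderate positive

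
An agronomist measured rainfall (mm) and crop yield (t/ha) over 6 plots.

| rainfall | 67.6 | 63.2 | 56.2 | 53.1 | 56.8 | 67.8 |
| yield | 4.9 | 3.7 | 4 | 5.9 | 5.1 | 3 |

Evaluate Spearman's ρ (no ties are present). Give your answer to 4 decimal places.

-0.7143

Rank rainfall: 5, 4, 2, 1, 3, 6
Rank yield: 4, 2, 3, 6, 5, 1
d = rank(rainfall) − rank(yield): 1, 2, -1, -5, -2, 5; Σd² = 60
ρ = 1 − 6Σd² / [n(n²−1)] = 1 − 6×60 / (6×35) = 1 − 360/210 ≈ -0.7143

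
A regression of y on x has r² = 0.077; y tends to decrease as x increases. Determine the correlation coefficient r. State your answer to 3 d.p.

|r| = √0.077 = 0.277
The association is negative, so r = −0.277.

-0.277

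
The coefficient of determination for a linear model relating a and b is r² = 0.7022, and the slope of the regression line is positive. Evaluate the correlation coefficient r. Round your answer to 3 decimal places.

|r| = √0.7022 = 0.838
The association is positive, so r = 0.838.

0.838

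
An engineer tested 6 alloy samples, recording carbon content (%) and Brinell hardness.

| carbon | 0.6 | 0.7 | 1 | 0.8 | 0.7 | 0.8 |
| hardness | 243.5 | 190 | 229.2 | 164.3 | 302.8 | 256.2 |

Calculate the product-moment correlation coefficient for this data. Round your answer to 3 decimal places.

n = 6, Σx = 4.6, Σy = 1386, Σx² = 3.62, Σy² = 332245.66, Σxy = 1056.66
nΣxy − ΣxΣy = 6339.96 − 6375.6 = -35.64
nΣx² − (Σx)² = 21.72 − 21.16 = 0.56; nΣy² − (Σy)² = 1993473.96 − 1920996 = 72477.96
r = -35.64 / √(0.56 × 72477.96) = -35.64 / 201.4638 ≈ -0.177

-0.177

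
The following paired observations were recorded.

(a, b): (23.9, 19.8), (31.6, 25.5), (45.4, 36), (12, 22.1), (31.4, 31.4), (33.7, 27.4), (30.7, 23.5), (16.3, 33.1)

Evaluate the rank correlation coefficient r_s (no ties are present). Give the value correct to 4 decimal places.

Rank a: 3, 6, 8, 1, 5, 7, 4, 2
Rank b: 1, 4, 8, 2, 6, 5, 3, 7
d = rank(a) − rank(b): 2, 2, 0, -1, -1, 2, 1, -5; Σd² = 40
ρ = 1 − 6Σd² / [n(n²−1)] = 1 − 6×40 / (8×63) = 1 − 240/504 ≈ 0.5238

0.5238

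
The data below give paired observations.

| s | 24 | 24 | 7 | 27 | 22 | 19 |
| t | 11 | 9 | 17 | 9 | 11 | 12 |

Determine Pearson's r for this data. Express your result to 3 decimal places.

n = 6, Σs = 123, Σt = 69, Σs² = 2775, Σt² = 837, Σst = 1312
nΣst − ΣsΣt = 7872 − 8487 = -615
nΣs² − (Σs)² = 16650 − 15129 = 1521; nΣt² − (Σt)² = 5022 − 4761 = 261
r = -615 / √(1521 × 261) = -615 / 630.0643 ≈ -0.976

-0.976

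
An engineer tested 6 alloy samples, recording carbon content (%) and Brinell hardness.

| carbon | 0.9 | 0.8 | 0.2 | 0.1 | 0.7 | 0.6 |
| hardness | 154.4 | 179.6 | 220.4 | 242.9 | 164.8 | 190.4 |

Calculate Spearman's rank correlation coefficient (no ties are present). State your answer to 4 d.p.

-0.9429

Rank carbon: 6, 5, 2, 1, 4, 3
Rank hardness: 1, 3, 5, 6, 2, 4
d = rank(carbon) − rank(hardness): 5, 2, -3, -5, 2, -1; Σd² = 68
ρ = 1 − 6Σd² / [n(n²−1)] = 1 − 6×68 / (6×35) = 1 − 408/210 ≈ -0.9429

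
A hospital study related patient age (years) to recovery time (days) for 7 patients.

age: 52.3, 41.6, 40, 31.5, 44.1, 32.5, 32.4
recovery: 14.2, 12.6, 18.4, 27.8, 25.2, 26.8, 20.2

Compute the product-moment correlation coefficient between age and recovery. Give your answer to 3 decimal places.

-0.632

n = 7, Σx = 274.4, Σy = 145.2, Σx² = 11108.92, Σy² = 3233.12, Σxy = 5515.32
nΣxy − ΣxΣy = 38607.24 − 39842.88 = -1235.64
nΣx² − (Σx)² = 77762.44 − 75295.36 = 2467.08; nΣy² − (Σy)² = 22631.84 − 21083.04 = 1548.8
r = -1235.64 / √(2467.08 × 1548.8) = -1235.64 / 1954.7413 ≈ -0.632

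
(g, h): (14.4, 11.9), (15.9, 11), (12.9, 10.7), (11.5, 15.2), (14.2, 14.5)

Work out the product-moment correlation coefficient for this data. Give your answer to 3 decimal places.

-0.532

n = 5, Σg = 68.9, Σh = 63.3, Σg² = 960.47, Σh² = 818.39, Σgh = 864.99
nΣgh − ΣgΣh = 4324.95 − 4361.37 = -36.42
nΣg² − (Σg)² = 4802.35 − 4747.21 = 55.14; nΣh² − (Σh)² = 4091.95 − 4006.89 = 85.06
r = -36.42 / √(55.14 × 85.06) = -36.42 / 68.4851 ≈ -0.532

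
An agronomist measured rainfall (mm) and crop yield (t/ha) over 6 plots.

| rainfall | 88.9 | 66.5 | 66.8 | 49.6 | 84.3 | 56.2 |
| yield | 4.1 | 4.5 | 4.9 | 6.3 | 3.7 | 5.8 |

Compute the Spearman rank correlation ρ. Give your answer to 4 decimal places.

Rank rainfall: 6, 3, 4, 1, 5, 2
Rank yield: 2, 3, 4, 6, 1, 5
d = rank(rainfall) − rank(yield): 4, 0, 0, -5, 4, -3; Σd² = 66
ρ = 1 − 6Σd² / [n(n²−1)] = 1 − 6×66 / (6×35) = 1 − 396/210 ≈ -0.8857

-0.8857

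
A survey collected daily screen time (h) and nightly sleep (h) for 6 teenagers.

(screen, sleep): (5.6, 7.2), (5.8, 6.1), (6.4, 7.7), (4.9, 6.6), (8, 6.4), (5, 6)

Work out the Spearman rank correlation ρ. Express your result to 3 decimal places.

0.200

Rank screen: 3, 4, 5, 1, 6, 2
Rank sleep: 5, 2, 6, 4, 3, 1
d = rank(screen) − rank(sleep): -2, 2, -1, -3, 3, 1; Σd² = 28
ρ = 1 − 6Σd² / [n(n²−1)] = 1 − 6×28 / (6×35) = 1 − 168/210 ≈ 0.200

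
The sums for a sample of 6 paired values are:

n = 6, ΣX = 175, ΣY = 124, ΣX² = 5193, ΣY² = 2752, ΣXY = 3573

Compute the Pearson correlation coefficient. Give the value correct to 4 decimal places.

r = (nΣXY − ΣXΣY) / √[(nΣX² − (ΣX)²)(nΣY² − (ΣY)²)]
Numerator: 6×3573 − 175×124 = -262
Denominator: √[(31158 − 30625)(16512 − 15376)] = √[533 × 1136] = 778.1311
r = -262 / 778.1311 ≈ -0.3367

-0.3367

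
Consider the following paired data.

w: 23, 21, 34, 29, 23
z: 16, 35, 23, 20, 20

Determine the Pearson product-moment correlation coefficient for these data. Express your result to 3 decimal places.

n = 5, Σw = 130, Σz = 114, Σw² = 3496, Σz² = 2810, Σwz = 2925
nΣwz − ΣwΣz = 14625 − 14820 = -195
nΣw² − (Σw)² = 17480 − 16900 = 580; nΣz² − (Σz)² = 14050 − 12996 = 1054
r = -195 / √(580 × 1054) = -195 / 781.8696 ≈ -0.249

-0.249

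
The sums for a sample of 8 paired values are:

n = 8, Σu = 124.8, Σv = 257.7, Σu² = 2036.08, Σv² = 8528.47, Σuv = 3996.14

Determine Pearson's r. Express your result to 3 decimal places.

-0.168

r = (nΣuv − ΣuΣv) / √[(nΣu² − (Σu)²)(nΣv² − (Σv)²)]
Numerator: 8×3996.14 − 124.8×257.7 = -191.84
Denominator: √[(16288.64 − 15575.04)(68227.76 − 66409.29)] = √[713.6 × 1818.47] = 1139.1489
r = -191.84 / 1139.1489 ≈ -0.168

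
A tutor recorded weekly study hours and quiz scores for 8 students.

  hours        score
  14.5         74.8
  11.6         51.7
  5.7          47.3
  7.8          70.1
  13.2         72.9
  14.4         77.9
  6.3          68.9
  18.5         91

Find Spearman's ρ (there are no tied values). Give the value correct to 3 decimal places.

Rank hours: 7, 4, 1, 3, 5, 6, 2, 8
Rank score: 6, 2, 1, 4, 5, 7, 3, 8
d = rank(hours) − rank(score): 1, 2, 0, -1, 0, -1, -1, 0; Σd² = 8
ρ = 1 − 6Σd² / [n(n²−1)] = 1 − 6×8 / (8×63) = 1 − 48/504 ≈ 0.905

0.905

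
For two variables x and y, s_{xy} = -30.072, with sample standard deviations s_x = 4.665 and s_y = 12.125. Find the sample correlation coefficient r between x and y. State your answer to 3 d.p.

-0.532

r = Cov(x,y) / (s_x · s_y) = -30.072 / (4.665 × 12.125)
  = -30.072 / 56.5631 ≈ -0.532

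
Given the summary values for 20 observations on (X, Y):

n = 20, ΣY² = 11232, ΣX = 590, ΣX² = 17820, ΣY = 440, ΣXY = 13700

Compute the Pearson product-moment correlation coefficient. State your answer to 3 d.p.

0.897

r = (nΣXY − ΣXΣY) / √[(nΣX² − (ΣX)²)(nΣY² − (ΣY)²)]
Numerator: 20×13700 − 590×440 = 14400
Denominator: √[(356400 − 348100)(224640 − 193600)] = √[8300 × 31040] = 16050.9190
r = 14400 / 16050.9190 ≈ 0.897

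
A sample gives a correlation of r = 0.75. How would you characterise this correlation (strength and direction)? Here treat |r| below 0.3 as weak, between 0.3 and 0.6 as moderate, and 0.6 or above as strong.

strong positive

r = 0.75 > 0 so the relationship is positive.
|r| = 0.75, which falls in the strong range.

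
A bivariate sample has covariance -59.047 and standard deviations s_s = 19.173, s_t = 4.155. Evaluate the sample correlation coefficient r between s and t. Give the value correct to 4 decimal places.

r = Cov(s,t) / (s_s · s_t) = -59.047 / (19.173 × 4.155)
  = -59.047 / 79.6638 ≈ -0.7412

-0.7412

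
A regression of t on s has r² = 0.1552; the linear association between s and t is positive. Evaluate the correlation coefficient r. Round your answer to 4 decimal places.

|r| = √0.1552 = 0.3940
The association is positive, so r = 0.3940.

0.3940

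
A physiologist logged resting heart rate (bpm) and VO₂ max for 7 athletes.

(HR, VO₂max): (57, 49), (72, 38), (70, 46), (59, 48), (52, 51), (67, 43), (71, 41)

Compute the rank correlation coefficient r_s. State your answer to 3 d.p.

-0.964

Rank HR: 2, 7, 5, 3, 1, 4, 6
Rank VO₂max: 6, 1, 4, 5, 7, 3, 2
d = rank(HR) − rank(VO₂max): -4, 6, 1, -2, -6, 1, 4; Σd² = 110
ρ = 1 − 6Σd² / [n(n²−1)] = 1 − 6×110 / (7×48) = 1 − 660/336 ≈ -0.964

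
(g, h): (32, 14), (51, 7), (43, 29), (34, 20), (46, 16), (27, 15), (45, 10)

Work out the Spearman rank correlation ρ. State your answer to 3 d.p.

-0.321

Rank g: 2, 7, 4, 3, 6, 1, 5
Rank h: 3, 1, 7, 6, 5, 4, 2
d = rank(g) − rank(h): -1, 6, -3, -3, 1, -3, 3; Σd² = 74
ρ = 1 − 6Σd² / [n(n²−1)] = 1 − 6×74 / (7×48) = 1 − 444/336 ≈ -0.321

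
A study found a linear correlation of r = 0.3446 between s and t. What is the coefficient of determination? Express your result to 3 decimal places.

0.119

r² = (0.3446)² = 0.119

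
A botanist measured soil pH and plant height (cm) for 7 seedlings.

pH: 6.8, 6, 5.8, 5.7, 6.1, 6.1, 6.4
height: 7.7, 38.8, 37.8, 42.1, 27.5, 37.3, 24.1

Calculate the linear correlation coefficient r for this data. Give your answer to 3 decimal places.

n = 7, Σx = 42.9, Σy = 215.3, Σx² = 263.75, Σy² = 7494.33, Σxy = 1293.89
nΣxy − ΣxΣy = 9057.23 − 9236.37 = -179.14
nΣx² − (Σx)² = 1846.25 − 1840.41 = 5.84; nΣy² − (Σy)² = 52460.31 − 46354.09 = 6106.22
r = -179.14 / √(5.84 × 6106.22) = -179.14 / 188.8394 ≈ -0.949

-0.949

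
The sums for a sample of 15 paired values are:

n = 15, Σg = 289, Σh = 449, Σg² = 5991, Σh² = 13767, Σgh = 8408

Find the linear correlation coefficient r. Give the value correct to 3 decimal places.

r = (nΣgh − ΣgΣh) / √[(nΣg² − (Σg)²)(nΣh² − (Σh)²)]
Numerator: 15×8408 − 289×449 = -3641
Denominator: √[(89865 − 83521)(206505 − 201601)] = √[6344 × 4904] = 5577.7214
r = -3641 / 5577.7214 ≈ -0.653

-0.653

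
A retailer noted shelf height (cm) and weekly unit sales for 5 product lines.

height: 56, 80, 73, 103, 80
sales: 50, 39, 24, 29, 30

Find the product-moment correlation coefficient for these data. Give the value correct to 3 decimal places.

n = 5, Σx = 392, Σy = 172, Σx² = 31874, Σy² = 6338, Σxy = 13059
nΣxy − ΣxΣy = 65295 − 67424 = -2129
nΣx² − (Σx)² = 159370 − 153664 = 5706; nΣy² − (Σy)² = 31690 − 29584 = 2106
r = -2129 / √(5706 × 2106) = -2129 / 3466.5308 ≈ -0.614

-0.614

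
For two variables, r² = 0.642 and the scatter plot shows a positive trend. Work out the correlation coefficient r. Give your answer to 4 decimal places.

|r| = √0.642 = 0.8012
The association is positive, so r = 0.8012.

0.8012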